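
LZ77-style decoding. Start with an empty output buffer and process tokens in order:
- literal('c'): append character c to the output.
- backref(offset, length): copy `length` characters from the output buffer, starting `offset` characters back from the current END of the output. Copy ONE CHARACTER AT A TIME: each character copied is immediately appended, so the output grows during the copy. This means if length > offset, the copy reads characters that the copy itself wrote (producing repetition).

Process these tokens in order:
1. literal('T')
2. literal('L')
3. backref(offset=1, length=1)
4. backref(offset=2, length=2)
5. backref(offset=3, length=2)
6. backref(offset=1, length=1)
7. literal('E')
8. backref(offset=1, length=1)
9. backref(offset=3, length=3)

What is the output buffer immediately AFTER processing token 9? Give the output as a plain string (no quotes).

Answer: TLLLLLLLEELEE

Derivation:
Token 1: literal('T'). Output: "T"
Token 2: literal('L'). Output: "TL"
Token 3: backref(off=1, len=1). Copied 'L' from pos 1. Output: "TLL"
Token 4: backref(off=2, len=2). Copied 'LL' from pos 1. Output: "TLLLL"
Token 5: backref(off=3, len=2). Copied 'LL' from pos 2. Output: "TLLLLLL"
Token 6: backref(off=1, len=1). Copied 'L' from pos 6. Output: "TLLLLLLL"
Token 7: literal('E'). Output: "TLLLLLLLE"
Token 8: backref(off=1, len=1). Copied 'E' from pos 8. Output: "TLLLLLLLEE"
Token 9: backref(off=3, len=3). Copied 'LEE' from pos 7. Output: "TLLLLLLLEELEE"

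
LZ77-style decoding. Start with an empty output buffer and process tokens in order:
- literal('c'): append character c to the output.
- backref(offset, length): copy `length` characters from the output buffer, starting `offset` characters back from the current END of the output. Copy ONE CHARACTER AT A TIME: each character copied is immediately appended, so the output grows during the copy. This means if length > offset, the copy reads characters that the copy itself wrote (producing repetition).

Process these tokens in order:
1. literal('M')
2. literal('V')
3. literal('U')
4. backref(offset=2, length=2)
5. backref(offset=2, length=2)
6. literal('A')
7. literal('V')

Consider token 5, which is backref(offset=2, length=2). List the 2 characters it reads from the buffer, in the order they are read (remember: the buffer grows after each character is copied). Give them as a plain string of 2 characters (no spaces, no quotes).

Token 1: literal('M'). Output: "M"
Token 2: literal('V'). Output: "MV"
Token 3: literal('U'). Output: "MVU"
Token 4: backref(off=2, len=2). Copied 'VU' from pos 1. Output: "MVUVU"
Token 5: backref(off=2, len=2). Buffer before: "MVUVU" (len 5)
  byte 1: read out[3]='V', append. Buffer now: "MVUVUV"
  byte 2: read out[4]='U', append. Buffer now: "MVUVUVU"

Answer: VU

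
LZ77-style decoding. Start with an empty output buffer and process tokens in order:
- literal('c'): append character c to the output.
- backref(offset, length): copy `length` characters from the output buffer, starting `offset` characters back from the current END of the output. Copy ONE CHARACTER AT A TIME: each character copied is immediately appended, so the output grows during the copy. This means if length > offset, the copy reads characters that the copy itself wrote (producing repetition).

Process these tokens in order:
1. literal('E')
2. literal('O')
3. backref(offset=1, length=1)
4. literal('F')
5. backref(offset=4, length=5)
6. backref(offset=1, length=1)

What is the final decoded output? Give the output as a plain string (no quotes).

Answer: EOOFEOOFEE

Derivation:
Token 1: literal('E'). Output: "E"
Token 2: literal('O'). Output: "EO"
Token 3: backref(off=1, len=1). Copied 'O' from pos 1. Output: "EOO"
Token 4: literal('F'). Output: "EOOF"
Token 5: backref(off=4, len=5) (overlapping!). Copied 'EOOFE' from pos 0. Output: "EOOFEOOFE"
Token 6: backref(off=1, len=1). Copied 'E' from pos 8. Output: "EOOFEOOFEE"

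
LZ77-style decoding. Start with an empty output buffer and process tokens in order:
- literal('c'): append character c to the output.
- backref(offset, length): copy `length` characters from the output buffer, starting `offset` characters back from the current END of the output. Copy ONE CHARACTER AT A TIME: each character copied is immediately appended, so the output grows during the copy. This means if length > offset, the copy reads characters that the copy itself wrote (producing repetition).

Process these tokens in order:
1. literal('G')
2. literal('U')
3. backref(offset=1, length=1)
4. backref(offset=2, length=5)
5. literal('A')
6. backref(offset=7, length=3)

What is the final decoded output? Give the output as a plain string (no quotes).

Answer: GUUUUUUUAUUU

Derivation:
Token 1: literal('G'). Output: "G"
Token 2: literal('U'). Output: "GU"
Token 3: backref(off=1, len=1). Copied 'U' from pos 1. Output: "GUU"
Token 4: backref(off=2, len=5) (overlapping!). Copied 'UUUUU' from pos 1. Output: "GUUUUUUU"
Token 5: literal('A'). Output: "GUUUUUUUA"
Token 6: backref(off=7, len=3). Copied 'UUU' from pos 2. Output: "GUUUUUUUAUUU"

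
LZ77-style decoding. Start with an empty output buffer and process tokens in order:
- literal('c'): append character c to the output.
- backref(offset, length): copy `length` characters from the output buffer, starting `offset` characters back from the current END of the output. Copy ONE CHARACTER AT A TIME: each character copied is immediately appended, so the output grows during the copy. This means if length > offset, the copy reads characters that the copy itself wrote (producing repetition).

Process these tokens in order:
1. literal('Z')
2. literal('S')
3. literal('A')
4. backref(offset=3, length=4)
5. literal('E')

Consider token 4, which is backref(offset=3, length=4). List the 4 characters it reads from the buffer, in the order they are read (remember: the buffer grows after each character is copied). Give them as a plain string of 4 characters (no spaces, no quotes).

Answer: ZSAZ

Derivation:
Token 1: literal('Z'). Output: "Z"
Token 2: literal('S'). Output: "ZS"
Token 3: literal('A'). Output: "ZSA"
Token 4: backref(off=3, len=4). Buffer before: "ZSA" (len 3)
  byte 1: read out[0]='Z', append. Buffer now: "ZSAZ"
  byte 2: read out[1]='S', append. Buffer now: "ZSAZS"
  byte 3: read out[2]='A', append. Buffer now: "ZSAZSA"
  byte 4: read out[3]='Z', append. Buffer now: "ZSAZSAZ"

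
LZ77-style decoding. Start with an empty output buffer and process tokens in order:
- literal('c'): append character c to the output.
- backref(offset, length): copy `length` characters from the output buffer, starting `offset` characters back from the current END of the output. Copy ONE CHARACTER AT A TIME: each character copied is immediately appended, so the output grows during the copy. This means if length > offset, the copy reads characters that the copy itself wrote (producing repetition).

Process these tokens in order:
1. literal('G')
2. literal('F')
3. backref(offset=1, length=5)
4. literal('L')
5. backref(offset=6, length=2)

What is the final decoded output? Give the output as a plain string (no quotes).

Token 1: literal('G'). Output: "G"
Token 2: literal('F'). Output: "GF"
Token 3: backref(off=1, len=5) (overlapping!). Copied 'FFFFF' from pos 1. Output: "GFFFFFF"
Token 4: literal('L'). Output: "GFFFFFFL"
Token 5: backref(off=6, len=2). Copied 'FF' from pos 2. Output: "GFFFFFFLFF"

Answer: GFFFFFFLFF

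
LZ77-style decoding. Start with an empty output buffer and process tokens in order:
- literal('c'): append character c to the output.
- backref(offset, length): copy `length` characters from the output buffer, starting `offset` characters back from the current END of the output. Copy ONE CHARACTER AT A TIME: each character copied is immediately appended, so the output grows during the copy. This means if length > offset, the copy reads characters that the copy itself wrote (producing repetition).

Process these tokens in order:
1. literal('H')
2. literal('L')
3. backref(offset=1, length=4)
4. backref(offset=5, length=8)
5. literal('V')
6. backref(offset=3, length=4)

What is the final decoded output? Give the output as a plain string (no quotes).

Answer: HLLLLLLLLLLLLLVLLVL

Derivation:
Token 1: literal('H'). Output: "H"
Token 2: literal('L'). Output: "HL"
Token 3: backref(off=1, len=4) (overlapping!). Copied 'LLLL' from pos 1. Output: "HLLLLL"
Token 4: backref(off=5, len=8) (overlapping!). Copied 'LLLLLLLL' from pos 1. Output: "HLLLLLLLLLLLLL"
Token 5: literal('V'). Output: "HLLLLLLLLLLLLLV"
Token 6: backref(off=3, len=4) (overlapping!). Copied 'LLVL' from pos 12. Output: "HLLLLLLLLLLLLLVLLVL"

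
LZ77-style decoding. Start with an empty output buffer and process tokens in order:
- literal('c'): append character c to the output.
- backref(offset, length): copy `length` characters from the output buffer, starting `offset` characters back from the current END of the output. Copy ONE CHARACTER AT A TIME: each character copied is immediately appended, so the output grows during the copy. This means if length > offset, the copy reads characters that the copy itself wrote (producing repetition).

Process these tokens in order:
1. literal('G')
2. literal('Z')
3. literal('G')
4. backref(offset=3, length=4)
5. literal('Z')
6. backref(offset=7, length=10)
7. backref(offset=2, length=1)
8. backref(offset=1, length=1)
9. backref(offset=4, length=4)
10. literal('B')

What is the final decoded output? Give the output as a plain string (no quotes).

Answer: GZGGZGGZZGGZGGZZGGGGGGGGB

Derivation:
Token 1: literal('G'). Output: "G"
Token 2: literal('Z'). Output: "GZ"
Token 3: literal('G'). Output: "GZG"
Token 4: backref(off=3, len=4) (overlapping!). Copied 'GZGG' from pos 0. Output: "GZGGZGG"
Token 5: literal('Z'). Output: "GZGGZGGZ"
Token 6: backref(off=7, len=10) (overlapping!). Copied 'ZGGZGGZZGG' from pos 1. Output: "GZGGZGGZZGGZGGZZGG"
Token 7: backref(off=2, len=1). Copied 'G' from pos 16. Output: "GZGGZGGZZGGZGGZZGGG"
Token 8: backref(off=1, len=1). Copied 'G' from pos 18. Output: "GZGGZGGZZGGZGGZZGGGG"
Token 9: backref(off=4, len=4). Copied 'GGGG' from pos 16. Output: "GZGGZGGZZGGZGGZZGGGGGGGG"
Token 10: literal('B'). Output: "GZGGZGGZZGGZGGZZGGGGGGGGB"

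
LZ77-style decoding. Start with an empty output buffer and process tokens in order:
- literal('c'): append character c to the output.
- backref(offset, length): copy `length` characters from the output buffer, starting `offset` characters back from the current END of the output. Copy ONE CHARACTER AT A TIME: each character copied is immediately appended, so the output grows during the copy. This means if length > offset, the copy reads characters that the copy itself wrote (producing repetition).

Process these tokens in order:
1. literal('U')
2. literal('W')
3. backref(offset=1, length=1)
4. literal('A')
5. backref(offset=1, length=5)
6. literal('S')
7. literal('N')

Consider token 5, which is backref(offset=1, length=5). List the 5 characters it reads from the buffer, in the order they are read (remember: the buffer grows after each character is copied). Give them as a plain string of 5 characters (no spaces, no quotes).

Token 1: literal('U'). Output: "U"
Token 2: literal('W'). Output: "UW"
Token 3: backref(off=1, len=1). Copied 'W' from pos 1. Output: "UWW"
Token 4: literal('A'). Output: "UWWA"
Token 5: backref(off=1, len=5). Buffer before: "UWWA" (len 4)
  byte 1: read out[3]='A', append. Buffer now: "UWWAA"
  byte 2: read out[4]='A', append. Buffer now: "UWWAAA"
  byte 3: read out[5]='A', append. Buffer now: "UWWAAAA"
  byte 4: read out[6]='A', append. Buffer now: "UWWAAAAA"
  byte 5: read out[7]='A', append. Buffer now: "UWWAAAAAA"

Answer: AAAAA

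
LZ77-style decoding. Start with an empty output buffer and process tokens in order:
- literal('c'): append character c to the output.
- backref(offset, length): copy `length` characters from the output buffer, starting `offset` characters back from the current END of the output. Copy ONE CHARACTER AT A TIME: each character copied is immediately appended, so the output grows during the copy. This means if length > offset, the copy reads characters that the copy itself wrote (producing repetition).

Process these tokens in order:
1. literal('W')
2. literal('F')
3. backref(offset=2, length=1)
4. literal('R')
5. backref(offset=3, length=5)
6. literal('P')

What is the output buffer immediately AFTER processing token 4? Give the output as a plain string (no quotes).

Answer: WFWR

Derivation:
Token 1: literal('W'). Output: "W"
Token 2: literal('F'). Output: "WF"
Token 3: backref(off=2, len=1). Copied 'W' from pos 0. Output: "WFW"
Token 4: literal('R'). Output: "WFWR"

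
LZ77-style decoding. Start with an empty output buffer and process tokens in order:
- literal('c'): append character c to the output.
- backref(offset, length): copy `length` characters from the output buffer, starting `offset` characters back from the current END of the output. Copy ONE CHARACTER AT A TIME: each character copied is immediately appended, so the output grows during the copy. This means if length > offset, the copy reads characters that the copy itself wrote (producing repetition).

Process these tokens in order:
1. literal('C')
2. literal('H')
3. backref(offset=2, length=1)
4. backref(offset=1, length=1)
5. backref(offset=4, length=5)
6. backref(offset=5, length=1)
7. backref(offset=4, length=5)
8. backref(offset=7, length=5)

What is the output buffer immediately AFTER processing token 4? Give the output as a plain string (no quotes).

Token 1: literal('C'). Output: "C"
Token 2: literal('H'). Output: "CH"
Token 3: backref(off=2, len=1). Copied 'C' from pos 0. Output: "CHC"
Token 4: backref(off=1, len=1). Copied 'C' from pos 2. Output: "CHCC"

Answer: CHCC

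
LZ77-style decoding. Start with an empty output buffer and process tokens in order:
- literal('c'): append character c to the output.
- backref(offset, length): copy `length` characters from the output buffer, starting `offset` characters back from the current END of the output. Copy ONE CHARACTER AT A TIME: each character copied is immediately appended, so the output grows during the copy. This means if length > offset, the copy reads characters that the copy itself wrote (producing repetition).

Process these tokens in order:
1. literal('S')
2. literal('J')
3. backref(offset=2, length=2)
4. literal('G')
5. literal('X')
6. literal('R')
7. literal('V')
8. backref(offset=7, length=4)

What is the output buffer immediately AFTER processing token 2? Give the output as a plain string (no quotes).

Answer: SJ

Derivation:
Token 1: literal('S'). Output: "S"
Token 2: literal('J'). Output: "SJ"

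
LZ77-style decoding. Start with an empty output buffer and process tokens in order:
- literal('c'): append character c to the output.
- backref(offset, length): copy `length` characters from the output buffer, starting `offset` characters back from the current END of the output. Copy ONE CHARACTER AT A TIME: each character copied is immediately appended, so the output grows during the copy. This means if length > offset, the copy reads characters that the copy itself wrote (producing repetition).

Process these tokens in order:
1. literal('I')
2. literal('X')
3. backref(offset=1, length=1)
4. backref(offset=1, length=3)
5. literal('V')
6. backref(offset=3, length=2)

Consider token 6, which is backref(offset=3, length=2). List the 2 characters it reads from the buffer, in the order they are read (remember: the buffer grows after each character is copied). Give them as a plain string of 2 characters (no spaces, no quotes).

Answer: XX

Derivation:
Token 1: literal('I'). Output: "I"
Token 2: literal('X'). Output: "IX"
Token 3: backref(off=1, len=1). Copied 'X' from pos 1. Output: "IXX"
Token 4: backref(off=1, len=3) (overlapping!). Copied 'XXX' from pos 2. Output: "IXXXXX"
Token 5: literal('V'). Output: "IXXXXXV"
Token 6: backref(off=3, len=2). Buffer before: "IXXXXXV" (len 7)
  byte 1: read out[4]='X', append. Buffer now: "IXXXXXVX"
  byte 2: read out[5]='X', append. Buffer now: "IXXXXXVXX"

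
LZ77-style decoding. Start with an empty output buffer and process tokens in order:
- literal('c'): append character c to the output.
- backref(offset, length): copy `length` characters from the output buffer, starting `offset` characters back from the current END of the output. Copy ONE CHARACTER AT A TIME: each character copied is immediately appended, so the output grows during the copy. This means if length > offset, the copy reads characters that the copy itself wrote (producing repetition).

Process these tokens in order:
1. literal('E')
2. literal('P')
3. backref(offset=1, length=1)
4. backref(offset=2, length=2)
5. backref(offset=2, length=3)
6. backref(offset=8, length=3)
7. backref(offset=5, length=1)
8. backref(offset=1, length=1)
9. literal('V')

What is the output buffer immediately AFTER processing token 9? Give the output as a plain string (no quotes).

Answer: EPPPPPPPEPPPPV

Derivation:
Token 1: literal('E'). Output: "E"
Token 2: literal('P'). Output: "EP"
Token 3: backref(off=1, len=1). Copied 'P' from pos 1. Output: "EPP"
Token 4: backref(off=2, len=2). Copied 'PP' from pos 1. Output: "EPPPP"
Token 5: backref(off=2, len=3) (overlapping!). Copied 'PPP' from pos 3. Output: "EPPPPPPP"
Token 6: backref(off=8, len=3). Copied 'EPP' from pos 0. Output: "EPPPPPPPEPP"
Token 7: backref(off=5, len=1). Copied 'P' from pos 6. Output: "EPPPPPPPEPPP"
Token 8: backref(off=1, len=1). Copied 'P' from pos 11. Output: "EPPPPPPPEPPPP"
Token 9: literal('V'). Output: "EPPPPPPPEPPPPV"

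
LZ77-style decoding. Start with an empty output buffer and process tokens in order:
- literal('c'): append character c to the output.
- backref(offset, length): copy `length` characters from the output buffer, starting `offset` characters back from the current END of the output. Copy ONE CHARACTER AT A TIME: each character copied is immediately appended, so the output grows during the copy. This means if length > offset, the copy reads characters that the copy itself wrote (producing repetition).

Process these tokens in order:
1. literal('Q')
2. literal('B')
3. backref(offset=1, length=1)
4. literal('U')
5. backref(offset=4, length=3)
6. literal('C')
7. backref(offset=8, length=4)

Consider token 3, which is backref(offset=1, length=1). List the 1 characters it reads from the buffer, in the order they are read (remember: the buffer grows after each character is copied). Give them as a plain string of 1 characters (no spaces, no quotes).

Token 1: literal('Q'). Output: "Q"
Token 2: literal('B'). Output: "QB"
Token 3: backref(off=1, len=1). Buffer before: "QB" (len 2)
  byte 1: read out[1]='B', append. Buffer now: "QBB"

Answer: B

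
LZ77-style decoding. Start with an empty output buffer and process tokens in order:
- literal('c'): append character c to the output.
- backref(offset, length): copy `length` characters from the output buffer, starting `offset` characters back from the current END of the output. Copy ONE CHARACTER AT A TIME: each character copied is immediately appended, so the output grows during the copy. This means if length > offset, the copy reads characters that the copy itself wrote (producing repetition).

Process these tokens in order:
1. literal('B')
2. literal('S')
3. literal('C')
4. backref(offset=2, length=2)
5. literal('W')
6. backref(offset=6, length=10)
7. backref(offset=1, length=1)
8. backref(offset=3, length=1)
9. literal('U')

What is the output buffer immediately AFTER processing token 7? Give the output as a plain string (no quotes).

Token 1: literal('B'). Output: "B"
Token 2: literal('S'). Output: "BS"
Token 3: literal('C'). Output: "BSC"
Token 4: backref(off=2, len=2). Copied 'SC' from pos 1. Output: "BSCSC"
Token 5: literal('W'). Output: "BSCSCW"
Token 6: backref(off=6, len=10) (overlapping!). Copied 'BSCSCWBSCS' from pos 0. Output: "BSCSCWBSCSCWBSCS"
Token 7: backref(off=1, len=1). Copied 'S' from pos 15. Output: "BSCSCWBSCSCWBSCSS"

Answer: BSCSCWBSCSCWBSCSS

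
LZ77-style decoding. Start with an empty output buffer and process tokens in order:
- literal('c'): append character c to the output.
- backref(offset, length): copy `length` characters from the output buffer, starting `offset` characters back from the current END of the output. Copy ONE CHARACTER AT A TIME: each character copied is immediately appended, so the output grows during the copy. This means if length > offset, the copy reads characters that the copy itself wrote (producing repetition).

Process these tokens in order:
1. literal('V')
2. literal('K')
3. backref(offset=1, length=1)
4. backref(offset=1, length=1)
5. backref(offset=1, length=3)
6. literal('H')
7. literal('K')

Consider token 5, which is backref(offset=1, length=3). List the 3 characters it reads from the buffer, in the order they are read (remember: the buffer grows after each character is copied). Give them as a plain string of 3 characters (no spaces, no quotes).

Answer: KKK

Derivation:
Token 1: literal('V'). Output: "V"
Token 2: literal('K'). Output: "VK"
Token 3: backref(off=1, len=1). Copied 'K' from pos 1. Output: "VKK"
Token 4: backref(off=1, len=1). Copied 'K' from pos 2. Output: "VKKK"
Token 5: backref(off=1, len=3). Buffer before: "VKKK" (len 4)
  byte 1: read out[3]='K', append. Buffer now: "VKKKK"
  byte 2: read out[4]='K', append. Buffer now: "VKKKKK"
  byte 3: read out[5]='K', append. Buffer now: "VKKKKKK"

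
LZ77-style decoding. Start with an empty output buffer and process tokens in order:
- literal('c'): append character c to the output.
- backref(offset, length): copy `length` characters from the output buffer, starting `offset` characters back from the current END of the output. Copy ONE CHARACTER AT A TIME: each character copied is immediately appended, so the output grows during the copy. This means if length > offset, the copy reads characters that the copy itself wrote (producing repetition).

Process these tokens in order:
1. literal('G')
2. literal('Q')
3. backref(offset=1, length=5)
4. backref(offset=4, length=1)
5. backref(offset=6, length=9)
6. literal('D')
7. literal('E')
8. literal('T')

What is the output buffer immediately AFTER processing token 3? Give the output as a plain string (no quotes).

Token 1: literal('G'). Output: "G"
Token 2: literal('Q'). Output: "GQ"
Token 3: backref(off=1, len=5) (overlapping!). Copied 'QQQQQ' from pos 1. Output: "GQQQQQQ"

Answer: GQQQQQQ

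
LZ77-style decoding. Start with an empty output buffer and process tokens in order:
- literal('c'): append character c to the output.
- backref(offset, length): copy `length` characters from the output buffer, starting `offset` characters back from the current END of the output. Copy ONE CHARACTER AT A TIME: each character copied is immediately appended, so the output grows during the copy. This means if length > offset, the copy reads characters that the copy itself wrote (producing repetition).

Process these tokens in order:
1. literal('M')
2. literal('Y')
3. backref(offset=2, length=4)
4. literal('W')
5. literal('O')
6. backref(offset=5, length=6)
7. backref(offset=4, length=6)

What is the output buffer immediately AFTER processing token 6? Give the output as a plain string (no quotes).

Token 1: literal('M'). Output: "M"
Token 2: literal('Y'). Output: "MY"
Token 3: backref(off=2, len=4) (overlapping!). Copied 'MYMY' from pos 0. Output: "MYMYMY"
Token 4: literal('W'). Output: "MYMYMYW"
Token 5: literal('O'). Output: "MYMYMYWO"
Token 6: backref(off=5, len=6) (overlapping!). Copied 'YMYWOY' from pos 3. Output: "MYMYMYWOYMYWOY"

Answer: MYMYMYWOYMYWOY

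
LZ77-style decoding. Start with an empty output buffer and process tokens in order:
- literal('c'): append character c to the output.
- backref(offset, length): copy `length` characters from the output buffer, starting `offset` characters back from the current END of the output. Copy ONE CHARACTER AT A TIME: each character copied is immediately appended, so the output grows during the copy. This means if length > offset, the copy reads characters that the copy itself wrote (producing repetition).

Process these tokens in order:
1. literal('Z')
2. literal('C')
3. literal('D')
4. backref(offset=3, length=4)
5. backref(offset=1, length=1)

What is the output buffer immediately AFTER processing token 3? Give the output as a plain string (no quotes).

Token 1: literal('Z'). Output: "Z"
Token 2: literal('C'). Output: "ZC"
Token 3: literal('D'). Output: "ZCD"

Answer: ZCD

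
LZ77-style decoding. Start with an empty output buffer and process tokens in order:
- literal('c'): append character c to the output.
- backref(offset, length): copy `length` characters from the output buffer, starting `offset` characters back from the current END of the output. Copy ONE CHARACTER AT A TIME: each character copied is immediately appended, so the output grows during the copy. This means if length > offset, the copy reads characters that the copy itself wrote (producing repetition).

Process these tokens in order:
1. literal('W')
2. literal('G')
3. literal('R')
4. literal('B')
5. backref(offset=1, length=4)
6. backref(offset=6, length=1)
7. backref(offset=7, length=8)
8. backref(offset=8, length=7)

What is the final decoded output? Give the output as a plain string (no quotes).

Token 1: literal('W'). Output: "W"
Token 2: literal('G'). Output: "WG"
Token 3: literal('R'). Output: "WGR"
Token 4: literal('B'). Output: "WGRB"
Token 5: backref(off=1, len=4) (overlapping!). Copied 'BBBB' from pos 3. Output: "WGRBBBBB"
Token 6: backref(off=6, len=1). Copied 'R' from pos 2. Output: "WGRBBBBBR"
Token 7: backref(off=7, len=8) (overlapping!). Copied 'RBBBBBRR' from pos 2. Output: "WGRBBBBBRRBBBBBRR"
Token 8: backref(off=8, len=7). Copied 'RBBBBBR' from pos 9. Output: "WGRBBBBBRRBBBBBRRRBBBBBR"

Answer: WGRBBBBBRRBBBBBRRRBBBBBR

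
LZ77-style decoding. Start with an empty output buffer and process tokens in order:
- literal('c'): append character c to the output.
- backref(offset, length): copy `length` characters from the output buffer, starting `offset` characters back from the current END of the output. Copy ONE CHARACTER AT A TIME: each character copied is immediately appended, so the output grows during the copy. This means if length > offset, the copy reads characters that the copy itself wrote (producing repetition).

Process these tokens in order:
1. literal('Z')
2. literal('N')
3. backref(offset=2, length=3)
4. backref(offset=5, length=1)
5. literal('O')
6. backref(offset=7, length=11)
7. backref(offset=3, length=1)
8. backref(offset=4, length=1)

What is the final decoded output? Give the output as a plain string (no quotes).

Answer: ZNZNZZOZNZNZZOZNZNNN

Derivation:
Token 1: literal('Z'). Output: "Z"
Token 2: literal('N'). Output: "ZN"
Token 3: backref(off=2, len=3) (overlapping!). Copied 'ZNZ' from pos 0. Output: "ZNZNZ"
Token 4: backref(off=5, len=1). Copied 'Z' from pos 0. Output: "ZNZNZZ"
Token 5: literal('O'). Output: "ZNZNZZO"
Token 6: backref(off=7, len=11) (overlapping!). Copied 'ZNZNZZOZNZN' from pos 0. Output: "ZNZNZZOZNZNZZOZNZN"
Token 7: backref(off=3, len=1). Copied 'N' from pos 15. Output: "ZNZNZZOZNZNZZOZNZNN"
Token 8: backref(off=4, len=1). Copied 'N' from pos 15. Output: "ZNZNZZOZNZNZZOZNZNNN"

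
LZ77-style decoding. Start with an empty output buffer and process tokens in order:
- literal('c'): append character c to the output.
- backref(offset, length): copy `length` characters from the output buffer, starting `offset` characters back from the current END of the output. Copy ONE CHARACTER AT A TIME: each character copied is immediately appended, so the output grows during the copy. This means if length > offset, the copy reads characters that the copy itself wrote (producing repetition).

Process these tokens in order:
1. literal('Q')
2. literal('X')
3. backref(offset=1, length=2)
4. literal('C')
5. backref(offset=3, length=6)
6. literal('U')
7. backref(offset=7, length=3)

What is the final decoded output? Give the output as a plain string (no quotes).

Token 1: literal('Q'). Output: "Q"
Token 2: literal('X'). Output: "QX"
Token 3: backref(off=1, len=2) (overlapping!). Copied 'XX' from pos 1. Output: "QXXX"
Token 4: literal('C'). Output: "QXXXC"
Token 5: backref(off=3, len=6) (overlapping!). Copied 'XXCXXC' from pos 2. Output: "QXXXCXXCXXC"
Token 6: literal('U'). Output: "QXXXCXXCXXCU"
Token 7: backref(off=7, len=3). Copied 'XXC' from pos 5. Output: "QXXXCXXCXXCUXXC"

Answer: QXXXCXXCXXCUXXC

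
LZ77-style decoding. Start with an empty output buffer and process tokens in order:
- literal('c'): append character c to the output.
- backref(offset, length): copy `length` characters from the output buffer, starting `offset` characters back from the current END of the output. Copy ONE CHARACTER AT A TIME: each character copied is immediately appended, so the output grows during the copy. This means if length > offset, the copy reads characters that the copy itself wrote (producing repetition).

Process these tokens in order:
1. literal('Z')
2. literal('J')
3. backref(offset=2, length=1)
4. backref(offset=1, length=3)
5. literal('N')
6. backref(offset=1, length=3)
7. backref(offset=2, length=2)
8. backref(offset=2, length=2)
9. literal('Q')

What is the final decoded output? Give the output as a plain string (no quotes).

Answer: ZJZZZZNNNNNNNNQ

Derivation:
Token 1: literal('Z'). Output: "Z"
Token 2: literal('J'). Output: "ZJ"
Token 3: backref(off=2, len=1). Copied 'Z' from pos 0. Output: "ZJZ"
Token 4: backref(off=1, len=3) (overlapping!). Copied 'ZZZ' from pos 2. Output: "ZJZZZZ"
Token 5: literal('N'). Output: "ZJZZZZN"
Token 6: backref(off=1, len=3) (overlapping!). Copied 'NNN' from pos 6. Output: "ZJZZZZNNNN"
Token 7: backref(off=2, len=2). Copied 'NN' from pos 8. Output: "ZJZZZZNNNNNN"
Token 8: backref(off=2, len=2). Copied 'NN' from pos 10. Output: "ZJZZZZNNNNNNNN"
Token 9: literal('Q'). Output: "ZJZZZZNNNNNNNNQ"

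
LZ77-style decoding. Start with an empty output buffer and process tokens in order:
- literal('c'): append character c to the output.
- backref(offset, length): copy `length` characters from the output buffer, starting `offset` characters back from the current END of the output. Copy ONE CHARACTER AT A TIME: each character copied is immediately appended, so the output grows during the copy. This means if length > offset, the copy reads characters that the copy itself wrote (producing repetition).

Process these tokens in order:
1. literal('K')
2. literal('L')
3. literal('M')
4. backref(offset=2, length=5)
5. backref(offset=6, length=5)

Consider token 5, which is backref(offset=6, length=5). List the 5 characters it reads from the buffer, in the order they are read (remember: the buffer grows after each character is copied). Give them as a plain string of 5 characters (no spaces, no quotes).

Answer: MLMLM

Derivation:
Token 1: literal('K'). Output: "K"
Token 2: literal('L'). Output: "KL"
Token 3: literal('M'). Output: "KLM"
Token 4: backref(off=2, len=5) (overlapping!). Copied 'LMLML' from pos 1. Output: "KLMLMLML"
Token 5: backref(off=6, len=5). Buffer before: "KLMLMLML" (len 8)
  byte 1: read out[2]='M', append. Buffer now: "KLMLMLMLM"
  byte 2: read out[3]='L', append. Buffer now: "KLMLMLMLML"
  byte 3: read out[4]='M', append. Buffer now: "KLMLMLMLMLM"
  byte 4: read out[5]='L', append. Buffer now: "KLMLMLMLMLML"
  byte 5: read out[6]='M', append. Buffer now: "KLMLMLMLMLMLM"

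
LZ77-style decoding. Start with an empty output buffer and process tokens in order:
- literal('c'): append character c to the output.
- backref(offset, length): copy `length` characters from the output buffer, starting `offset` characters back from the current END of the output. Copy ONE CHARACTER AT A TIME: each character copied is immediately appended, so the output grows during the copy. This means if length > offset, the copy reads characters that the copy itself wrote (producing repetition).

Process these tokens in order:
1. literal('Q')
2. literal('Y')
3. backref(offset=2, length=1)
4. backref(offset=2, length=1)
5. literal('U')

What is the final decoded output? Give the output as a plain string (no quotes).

Answer: QYQYU

Derivation:
Token 1: literal('Q'). Output: "Q"
Token 2: literal('Y'). Output: "QY"
Token 3: backref(off=2, len=1). Copied 'Q' from pos 0. Output: "QYQ"
Token 4: backref(off=2, len=1). Copied 'Y' from pos 1. Output: "QYQY"
Token 5: literal('U'). Output: "QYQYU"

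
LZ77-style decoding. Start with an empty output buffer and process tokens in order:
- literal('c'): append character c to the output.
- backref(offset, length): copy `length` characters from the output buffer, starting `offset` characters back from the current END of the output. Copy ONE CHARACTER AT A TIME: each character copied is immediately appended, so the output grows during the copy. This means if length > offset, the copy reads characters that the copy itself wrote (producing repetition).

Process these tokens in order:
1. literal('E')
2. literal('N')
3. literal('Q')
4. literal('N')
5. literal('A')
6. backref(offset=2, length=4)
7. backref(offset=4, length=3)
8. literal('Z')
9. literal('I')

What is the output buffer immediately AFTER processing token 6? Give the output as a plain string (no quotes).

Token 1: literal('E'). Output: "E"
Token 2: literal('N'). Output: "EN"
Token 3: literal('Q'). Output: "ENQ"
Token 4: literal('N'). Output: "ENQN"
Token 5: literal('A'). Output: "ENQNA"
Token 6: backref(off=2, len=4) (overlapping!). Copied 'NANA' from pos 3. Output: "ENQNANANA"

Answer: ENQNANANA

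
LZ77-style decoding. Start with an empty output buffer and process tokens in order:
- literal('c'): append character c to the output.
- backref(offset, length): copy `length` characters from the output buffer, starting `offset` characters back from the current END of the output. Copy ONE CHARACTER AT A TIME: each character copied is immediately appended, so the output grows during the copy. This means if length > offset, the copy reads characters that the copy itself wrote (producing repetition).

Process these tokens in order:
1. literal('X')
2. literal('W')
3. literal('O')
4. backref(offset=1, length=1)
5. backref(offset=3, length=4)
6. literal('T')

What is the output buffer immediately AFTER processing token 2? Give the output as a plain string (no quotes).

Answer: XW

Derivation:
Token 1: literal('X'). Output: "X"
Token 2: literal('W'). Output: "XW"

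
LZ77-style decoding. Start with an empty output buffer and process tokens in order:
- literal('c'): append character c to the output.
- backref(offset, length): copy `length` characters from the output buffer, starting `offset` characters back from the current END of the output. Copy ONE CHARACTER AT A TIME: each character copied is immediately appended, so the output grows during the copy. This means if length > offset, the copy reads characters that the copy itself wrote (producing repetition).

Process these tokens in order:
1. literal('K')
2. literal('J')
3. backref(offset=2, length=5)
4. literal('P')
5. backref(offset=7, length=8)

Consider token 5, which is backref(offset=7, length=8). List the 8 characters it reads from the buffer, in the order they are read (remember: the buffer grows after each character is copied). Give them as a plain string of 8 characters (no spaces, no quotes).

Answer: JKJKJKPJ

Derivation:
Token 1: literal('K'). Output: "K"
Token 2: literal('J'). Output: "KJ"
Token 3: backref(off=2, len=5) (overlapping!). Copied 'KJKJK' from pos 0. Output: "KJKJKJK"
Token 4: literal('P'). Output: "KJKJKJKP"
Token 5: backref(off=7, len=8). Buffer before: "KJKJKJKP" (len 8)
  byte 1: read out[1]='J', append. Buffer now: "KJKJKJKPJ"
  byte 2: read out[2]='K', append. Buffer now: "KJKJKJKPJK"
  byte 3: read out[3]='J', append. Buffer now: "KJKJKJKPJKJ"
  byte 4: read out[4]='K', append. Buffer now: "KJKJKJKPJKJK"
  byte 5: read out[5]='J', append. Buffer now: "KJKJKJKPJKJKJ"
  byte 6: read out[6]='K', append. Buffer now: "KJKJKJKPJKJKJK"
  byte 7: read out[7]='P', append. Buffer now: "KJKJKJKPJKJKJKP"
  byte 8: read out[8]='J', append. Buffer now: "KJKJKJKPJKJKJKPJ"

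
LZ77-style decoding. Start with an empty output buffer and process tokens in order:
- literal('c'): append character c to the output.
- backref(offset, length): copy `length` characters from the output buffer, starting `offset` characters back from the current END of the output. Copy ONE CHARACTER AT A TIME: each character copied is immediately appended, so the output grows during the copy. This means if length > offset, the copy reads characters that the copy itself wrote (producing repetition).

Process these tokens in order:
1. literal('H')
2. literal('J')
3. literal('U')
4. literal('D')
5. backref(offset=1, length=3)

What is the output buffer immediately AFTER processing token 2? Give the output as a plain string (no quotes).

Token 1: literal('H'). Output: "H"
Token 2: literal('J'). Output: "HJ"

Answer: HJ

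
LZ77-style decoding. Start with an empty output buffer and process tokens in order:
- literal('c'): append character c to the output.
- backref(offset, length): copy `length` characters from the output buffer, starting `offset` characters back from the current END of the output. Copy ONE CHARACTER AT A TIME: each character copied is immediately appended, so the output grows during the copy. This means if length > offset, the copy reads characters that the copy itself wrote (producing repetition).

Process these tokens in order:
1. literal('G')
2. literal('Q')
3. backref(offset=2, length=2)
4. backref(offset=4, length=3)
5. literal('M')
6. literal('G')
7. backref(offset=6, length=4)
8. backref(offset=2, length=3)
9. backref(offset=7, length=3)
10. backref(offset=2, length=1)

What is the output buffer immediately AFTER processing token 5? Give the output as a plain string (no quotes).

Answer: GQGQGQGM

Derivation:
Token 1: literal('G'). Output: "G"
Token 2: literal('Q'). Output: "GQ"
Token 3: backref(off=2, len=2). Copied 'GQ' from pos 0. Output: "GQGQ"
Token 4: backref(off=4, len=3). Copied 'GQG' from pos 0. Output: "GQGQGQG"
Token 5: literal('M'). Output: "GQGQGQGM"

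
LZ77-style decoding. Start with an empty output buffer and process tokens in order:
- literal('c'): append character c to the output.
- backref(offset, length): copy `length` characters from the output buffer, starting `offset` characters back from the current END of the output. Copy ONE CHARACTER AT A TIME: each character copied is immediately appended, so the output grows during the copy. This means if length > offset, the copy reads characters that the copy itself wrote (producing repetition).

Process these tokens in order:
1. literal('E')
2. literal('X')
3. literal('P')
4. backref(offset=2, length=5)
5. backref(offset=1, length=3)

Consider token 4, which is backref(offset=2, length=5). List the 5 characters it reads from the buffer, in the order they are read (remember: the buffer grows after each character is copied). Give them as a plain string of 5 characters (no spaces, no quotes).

Token 1: literal('E'). Output: "E"
Token 2: literal('X'). Output: "EX"
Token 3: literal('P'). Output: "EXP"
Token 4: backref(off=2, len=5). Buffer before: "EXP" (len 3)
  byte 1: read out[1]='X', append. Buffer now: "EXPX"
  byte 2: read out[2]='P', append. Buffer now: "EXPXP"
  byte 3: read out[3]='X', append. Buffer now: "EXPXPX"
  byte 4: read out[4]='P', append. Buffer now: "EXPXPXP"
  byte 5: read out[5]='X', append. Buffer now: "EXPXPXPX"

Answer: XPXPX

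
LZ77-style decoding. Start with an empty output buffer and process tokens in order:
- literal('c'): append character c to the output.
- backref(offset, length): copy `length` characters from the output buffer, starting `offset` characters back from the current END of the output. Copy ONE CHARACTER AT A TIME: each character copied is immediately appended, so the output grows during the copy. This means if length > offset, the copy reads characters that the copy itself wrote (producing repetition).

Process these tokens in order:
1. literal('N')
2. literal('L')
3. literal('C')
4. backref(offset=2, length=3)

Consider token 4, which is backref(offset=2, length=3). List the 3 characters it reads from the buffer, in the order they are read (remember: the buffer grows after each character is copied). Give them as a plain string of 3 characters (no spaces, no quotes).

Answer: LCL

Derivation:
Token 1: literal('N'). Output: "N"
Token 2: literal('L'). Output: "NL"
Token 3: literal('C'). Output: "NLC"
Token 4: backref(off=2, len=3). Buffer before: "NLC" (len 3)
  byte 1: read out[1]='L', append. Buffer now: "NLCL"
  byte 2: read out[2]='C', append. Buffer now: "NLCLC"
  byte 3: read out[3]='L', append. Buffer now: "NLCLCL"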